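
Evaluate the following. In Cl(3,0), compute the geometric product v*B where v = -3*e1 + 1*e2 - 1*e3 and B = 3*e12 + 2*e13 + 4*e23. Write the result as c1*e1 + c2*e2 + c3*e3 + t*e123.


vB has grade-1 (vector) and grade-3 (trivector) parts: vB = (v _| B) + (v ^ B).
Vector part <vB>_1:
  e1: -v2*b12 - v3*b13 = -(1)*(3) - (-1)*(2) = -1
  e2: v1*b12 - v3*b23 = (-3)*(3) - (-1)*(4) = -5
  e3: v1*b13 + v2*b23 = (-3)*(2) + (1)*(4) = -2
Trivector part <vB>_3:
  e123: v1*b23 - v2*b13 + v3*b12 = (-3)*(4) - (1)*(2) + (-1)*(3) = -17
vB = -1*e1 - 5*e2 - 2*e3 - 17*e123


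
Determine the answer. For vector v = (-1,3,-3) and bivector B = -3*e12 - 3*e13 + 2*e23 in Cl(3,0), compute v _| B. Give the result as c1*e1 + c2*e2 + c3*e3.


Left contraction v _| B = <vB>_1 (grade-1 part of the geometric product vB).
Using e1_|e12 = e2, e2_|e12 = -e1, e1_|e13 = e3, e3_|e13 = -e1, e2_|e23 = e3, e3_|e23 = -e2:
e1 coeff: -v2*b12 - v3*b13 = -(3)*(-3) - (-3)*(-3) = 0
e2 coeff: v1*b12 - v3*b23 = (-1)*(-3) - (-3)*(2) = 9
e3 coeff: v1*b13 + v2*b23 = (-1)*(-3) + (3)*(2) = 9
v _| B = 0*e1 + 9*e2 + 9*e3


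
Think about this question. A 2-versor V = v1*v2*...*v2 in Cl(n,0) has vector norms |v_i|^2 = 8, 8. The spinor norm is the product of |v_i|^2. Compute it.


Spinor norm N(V) = |v1|^2 * |v2|^2 * ... * |v2|^2
= 8 * 8
Running product: 8, 64
N(V) = 64


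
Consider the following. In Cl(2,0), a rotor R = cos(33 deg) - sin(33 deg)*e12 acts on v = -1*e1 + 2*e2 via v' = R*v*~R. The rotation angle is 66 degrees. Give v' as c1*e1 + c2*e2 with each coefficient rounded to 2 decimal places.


Rotor R = cos(33deg) - sin(33deg)*e12
Rotation angle theta = 2 * 33 = 66 degrees
v' = R*v*~R rotates v by theta.
cos(66deg) = 0.4067, sin(66deg) = 0.9135
v'_1 = -1*cos(66deg) - 2*sin(66deg)
= -1*0.4067 - 2*0.9135
= -2.23
v'_2 = -1*sin(66deg) + 2*cos(66deg)
= -1*0.9135 + 2*0.4067
= -0.10
v' = -2.23*e1 - 0.10*e2


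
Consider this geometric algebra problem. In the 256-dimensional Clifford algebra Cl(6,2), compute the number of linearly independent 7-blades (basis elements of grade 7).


Number of grade-k basis blades in Cl(p,q) with n = p + q is C(n, k).
n = 6 + 2 = 8
C(8, 7) = 8! / (7! * 1!)
= 40320 / (5040 * 1)
= 8


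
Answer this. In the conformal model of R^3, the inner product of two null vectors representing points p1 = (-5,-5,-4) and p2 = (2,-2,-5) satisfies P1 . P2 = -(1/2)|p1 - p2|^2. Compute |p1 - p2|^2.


p1 - p2 = (-7, -3, 1)
|p1 - p2|^2 = (-7)^2 + (-3)^2 + 1^2
= 49 + 9 + 1
= 59


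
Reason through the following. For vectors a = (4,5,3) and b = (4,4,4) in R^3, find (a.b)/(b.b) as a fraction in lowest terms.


Projection coefficient = (a . b) / (b . b)
a . b = 4*4 + 5*4 + 3*4
= 16 + 20 + 12 = 48
b . b = 4^2 + 4^2 + 4^2
= 16 + 16 + 16 = 48
Coefficient = 48/48
In lowest terms: 1/1


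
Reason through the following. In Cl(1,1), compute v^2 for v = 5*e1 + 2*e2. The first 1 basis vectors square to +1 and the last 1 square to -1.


v^2 = sum of c_i^2 * e_i^2
Positive signature terms (e_i^2 = +1): 5^2 = 25
Negative signature terms (e_j^2 = -1): 2^2 = 4
v^2 = 25 - 4 = 21


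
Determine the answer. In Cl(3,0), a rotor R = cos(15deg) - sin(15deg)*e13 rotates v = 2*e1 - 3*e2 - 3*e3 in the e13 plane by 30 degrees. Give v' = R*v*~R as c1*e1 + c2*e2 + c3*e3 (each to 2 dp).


Rotor R = cos(15deg) - sin(15deg)*e13
Rotation angle theta = 2 * 15 = 30 degrees in the e13 plane (e1 -> e3).
The component perpendicular to the plane (e2) is invariant: v'_2 = v2 = -3.00
cos(30deg) = 0.8660, sin(30deg) = 0.5000
v'_1 = v1*cos(theta) - v3*sin(theta) = 2*0.8660 - (-3)*0.5000 = 3.23
v'_3 = v1*sin(theta) + v3*cos(theta) = 2*0.5000 + (-3)*0.8660 = -1.60
v' = 3.23*e1 - 3.00*e2 - 1.60*e3


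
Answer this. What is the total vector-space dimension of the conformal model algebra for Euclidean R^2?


The conformal model of R^2 uses Cl(3,1): the 2 Euclidean generators plus two extra orthogonal generators e+ (e+^2 = +1) and e- (e-^2 = -1), from which the null vectors e0, einf are built.
Number of generators m = 2 + 2 = 4.
dim Cl(p,q) = 2^m = 2^4 = 16


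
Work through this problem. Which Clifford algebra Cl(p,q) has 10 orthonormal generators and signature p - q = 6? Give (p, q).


We need p + q = 10 and p - q = 6.
Adding: 2p = 10 + 6 = 16, so p = 8.
Then q = 10 - 8 = 2.
(p, q) = (8, 2)


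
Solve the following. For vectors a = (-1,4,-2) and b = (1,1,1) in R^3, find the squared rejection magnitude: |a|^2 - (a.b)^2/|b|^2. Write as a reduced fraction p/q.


|a|^2 = (-1)^2 + 4^2 + (-2)^2 = 21
|b|^2 = 1^2 + 1^2 + 1^2 = 3
a . b = (-1)*1 + 4*1 + (-2)*1 = 1
(a.b)^2 = 1^2 = 1
|rej|^2 = 21 - 1/3
= (63 - 1)/3
= 62/3
In lowest terms: 62/3


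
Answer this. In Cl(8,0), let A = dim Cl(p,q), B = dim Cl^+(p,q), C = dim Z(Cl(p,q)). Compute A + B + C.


n = 8 + 0 = 8
Total dim = 2^8 = 256
Even subalgebra dim = 2^7 = 128
n is even, so center dim = 1
Sum = 256 + 128 + 1 = 385


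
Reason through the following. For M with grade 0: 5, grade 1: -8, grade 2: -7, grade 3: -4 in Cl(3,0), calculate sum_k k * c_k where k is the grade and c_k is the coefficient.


Grade-weighted sum = sum of grade_k * coefficient_k
0*5 = 0
1*(-8) = -8
2*(-7) = -14
3*(-4) = -12
Total = 0 + (-8) + (-14) + (-12) = -34


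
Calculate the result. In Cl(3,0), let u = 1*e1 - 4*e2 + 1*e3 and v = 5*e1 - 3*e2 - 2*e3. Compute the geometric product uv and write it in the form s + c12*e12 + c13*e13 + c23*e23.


In Cl(3,0): e_i^2 = 1, e_ie_j = -e_je_i for i != j.
Scalar part = u . v = 1*5 + (-4)*(-3) + 1*(-2)
= 5 + 12 + (-2) = 15
e12 coeff = 1*(-3) - (-4)*5 = -3 - (-20) = 17
e13 coeff = 1*(-2) - 1*5 = -2 - 5 = -7
e23 coeff = (-4)*(-2) - 1*(-3) = 8 - (-3) = 11
uv = 15 + 17*e12 - 7*e13 + 11*e23


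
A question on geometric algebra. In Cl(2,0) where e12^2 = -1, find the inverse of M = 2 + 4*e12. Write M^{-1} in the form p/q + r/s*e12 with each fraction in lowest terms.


M = 2 + 4*e12, where e12^2 = -1.
Since M commutes with its reverse ~M = a - b*e12, M * ~M = a^2 - b^2*e12^2 = a^2 + b^2.
So M^{-1} = ~M / (a^2 + b^2) = (a - b*e12)/(a^2 + b^2).
a^2 + b^2 = 4 + 16 = 20
Scalar part = 2/20 = 1/10
Bivector coeff = -4/20 = -1/5
M^{-1} = 1/10 - 1/5*e12


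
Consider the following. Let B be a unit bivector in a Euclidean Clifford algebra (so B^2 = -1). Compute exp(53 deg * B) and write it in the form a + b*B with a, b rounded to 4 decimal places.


For a unit bivector B with B^2 = -1, the exponential series gives
e^(theta*B) = cos(theta) + sin(theta)*B (the GA analogue of Euler's formula).
theta = 53 degrees = 0.925025 rad
cos(53 deg) = 0.6018
sin(53 deg) = 0.7986
exp(theta*B) = 0.6018 + 0.7986*B


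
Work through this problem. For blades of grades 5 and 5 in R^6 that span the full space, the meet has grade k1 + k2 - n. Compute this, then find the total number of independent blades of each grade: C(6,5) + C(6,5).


Meet grade = grade(A) + grade(B) - n
= 5 + 5 - 6 = 4
C(6,5) = 6
C(6,5) = 6
dim_A + dim_B = 6 + 6 = 12


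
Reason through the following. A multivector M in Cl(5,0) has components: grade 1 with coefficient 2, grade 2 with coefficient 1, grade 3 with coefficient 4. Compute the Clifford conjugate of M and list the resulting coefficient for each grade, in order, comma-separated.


Clifford conjugate sign for grade k: (-1)^(k(k+1)/2)
Grade 1: (-1)^(1*2/2) = (-1)^1 = -1, coeff 2 -> -2
Grade 2: (-1)^(2*3/2) = (-1)^3 = -1, coeff 1 -> -1
Grade 3: (-1)^(3*4/2) = (-1)^6 = 1, coeff 4 -> 4
Conjugated coefficients: -2, -1, 4


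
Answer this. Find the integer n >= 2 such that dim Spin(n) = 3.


dim Spin(n) = dim so(n) = n(n-1)/2.
Solve n(n-1)/2 = 3, i.e. n^2 - n - 6 = 0.
Discriminant = 1 + 8*3 = 25
n = (1 + sqrt(25))/2 = (1 + 5)/2 = 3


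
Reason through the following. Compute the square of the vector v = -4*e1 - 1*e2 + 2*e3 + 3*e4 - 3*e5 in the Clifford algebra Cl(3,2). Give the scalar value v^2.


v^2 = sum of c_i^2 * e_i^2
Positive signature terms (e_i^2 = +1): (-4)^2 + (-1)^2 + 2^2 = 21
Negative signature terms (e_j^2 = -1): 3^2 + (-3)^2 = 18
v^2 = 21 - 18 = 3


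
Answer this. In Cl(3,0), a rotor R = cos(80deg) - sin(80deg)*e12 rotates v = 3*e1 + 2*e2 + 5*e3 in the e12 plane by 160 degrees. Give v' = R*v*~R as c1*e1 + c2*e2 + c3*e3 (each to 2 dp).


Rotor R = cos(80deg) - sin(80deg)*e12
Rotation angle theta = 2 * 80 = 160 degrees in the e12 plane (e1 -> e2).
The component perpendicular to the plane (e3) is invariant: v'_3 = v3 = 5.00
cos(160deg) = -0.9397, sin(160deg) = 0.3420
v'_1 = v1*cos(theta) - v2*sin(theta) = 3*(-0.9397) - 2*0.3420 = -3.50
v'_2 = v1*sin(theta) + v2*cos(theta) = 3*0.3420 + 2*(-0.9397) = -0.85
v' = -3.50*e1 - 0.85*e2 + 5.00*e3


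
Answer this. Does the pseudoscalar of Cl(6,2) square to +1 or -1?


The pseudoscalar I = e1...e_n (product of all n generators) of Cl(p,q) satisfies I^2 = (-1)^(q + n(n-1)/2).
p = 6, q = 2, n = p + q = 8
n(n-1)/2 = 8 * 7 / 2 = 28
Exponent = q + n(n-1)/2 = 2 + 28 = 30
I^2 = (-1)^30 = +1


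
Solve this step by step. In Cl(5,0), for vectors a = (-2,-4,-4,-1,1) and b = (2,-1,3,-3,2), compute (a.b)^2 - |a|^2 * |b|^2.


a . b = (-2)*2 + (-4)*(-1) + (-4)*3 + (-1)*(-3) + 1*2
= -4 + 4 + (-12) + 3 + 2 = -7
|a|^2 = (-2)^2 + (-4)^2 + (-4)^2 + (-1)^2 + 1^2 = 38
|b|^2 = 2^2 + (-1)^2 + 3^2 + (-3)^2 + 2^2 = 27
(a.b)^2 = (-7)^2 = 49
|a|^2 * |b|^2 = 38 * 27 = 1026
Result = 49 - 1026 = -977


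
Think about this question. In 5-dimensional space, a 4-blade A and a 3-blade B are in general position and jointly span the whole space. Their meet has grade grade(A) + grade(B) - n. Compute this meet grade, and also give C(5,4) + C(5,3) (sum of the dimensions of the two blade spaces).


Meet grade = grade(A) + grade(B) - n
= 4 + 3 - 5 = 2
C(5,4) = 5
C(5,3) = 10
dim_A + dim_B = 5 + 10 = 15


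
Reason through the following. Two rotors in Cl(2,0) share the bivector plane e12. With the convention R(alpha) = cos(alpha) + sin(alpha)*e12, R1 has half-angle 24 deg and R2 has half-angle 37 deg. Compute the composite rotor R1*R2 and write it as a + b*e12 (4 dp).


Same-plane rotors commute and their half-angles add:
R1*R2 = cos(a1 + a2) + sin(a1 + a2)*e12.
a1 + a2 = 24 + 37 = 61 deg
cos(61 deg) = 0.4848
sin(61 deg) = 0.8746
R1*R2 = 0.4848 + 0.8746*e12


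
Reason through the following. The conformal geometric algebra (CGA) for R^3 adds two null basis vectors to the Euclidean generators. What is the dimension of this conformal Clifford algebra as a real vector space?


The conformal model of R^3 uses Cl(4,1): the 3 Euclidean generators plus two extra orthogonal generators e+ (e+^2 = +1) and e- (e-^2 = -1), from which the null vectors e0, einf are built.
Number of generators m = 3 + 2 = 5.
dim Cl(p,q) = 2^m = 2^5 = 32


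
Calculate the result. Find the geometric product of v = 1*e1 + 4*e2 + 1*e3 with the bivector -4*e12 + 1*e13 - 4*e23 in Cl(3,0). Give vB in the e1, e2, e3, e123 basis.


vB has grade-1 (vector) and grade-3 (trivector) parts: vB = (v _| B) + (v ^ B).
Vector part <vB>_1:
  e1: -v2*b12 - v3*b13 = -(4)*(-4) - (1)*(1) = 15
  e2: v1*b12 - v3*b23 = (1)*(-4) - (1)*(-4) = 0
  e3: v1*b13 + v2*b23 = (1)*(1) + (4)*(-4) = -15
Trivector part <vB>_3:
  e123: v1*b23 - v2*b13 + v3*b12 = (1)*(-4) - (4)*(1) + (1)*(-4) = -12
vB = 15*e1 + 0*e2 - 15*e3 - 12*e123


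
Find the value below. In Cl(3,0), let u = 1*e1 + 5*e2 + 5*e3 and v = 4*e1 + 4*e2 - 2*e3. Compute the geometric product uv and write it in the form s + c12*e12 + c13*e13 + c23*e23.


In Cl(3,0): e_i^2 = 1, e_ie_j = -e_je_i for i != j.
Scalar part = u . v = 1*4 + 5*4 + 5*(-2)
= 4 + 20 + (-10) = 14
e12 coeff = 1*4 - 5*4 = 4 - 20 = -16
e13 coeff = 1*(-2) - 5*4 = -2 - 20 = -22
e23 coeff = 5*(-2) - 5*4 = -10 - 20 = -30
uv = 14 - 16*e12 - 22*e13 - 30*e23


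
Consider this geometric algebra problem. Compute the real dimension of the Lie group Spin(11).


Spin(n) double-covers SO(n); both have Lie algebra so(n) of dimension n(n-1)/2.
n = 11
n(n-1) = 11 * 10 = 110
dim Spin(11) = 110/2 = 55


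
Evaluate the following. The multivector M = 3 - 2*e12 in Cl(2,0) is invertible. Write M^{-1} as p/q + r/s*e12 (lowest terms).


M = 3 - 2*e12, where e12^2 = -1.
Since M commutes with its reverse ~M = a - b*e12, M * ~M = a^2 - b^2*e12^2 = a^2 + b^2.
So M^{-1} = ~M / (a^2 + b^2) = (a - b*e12)/(a^2 + b^2).
a^2 + b^2 = 9 + 4 = 13
Scalar part = 3/13 = 3/13
Bivector coeff = 2/13 = 2/13
M^{-1} = 3/13 + 2/13*e12


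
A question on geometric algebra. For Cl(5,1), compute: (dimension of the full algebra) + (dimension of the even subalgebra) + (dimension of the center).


n = 5 + 1 = 6
Total dim = 2^6 = 64
Even subalgebra dim = 2^5 = 32
n is even, so center dim = 1
Sum = 64 + 32 + 1 = 97


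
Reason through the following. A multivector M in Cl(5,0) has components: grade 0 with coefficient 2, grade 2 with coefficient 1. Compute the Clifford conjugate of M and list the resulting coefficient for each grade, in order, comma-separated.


Clifford conjugate sign for grade k: (-1)^(k(k+1)/2)
Grade 0: (-1)^(0*1/2) = (-1)^0 = 1, coeff 2 -> 2
Grade 2: (-1)^(2*3/2) = (-1)^3 = -1, coeff 1 -> -1
Conjugated coefficients: 2, -1


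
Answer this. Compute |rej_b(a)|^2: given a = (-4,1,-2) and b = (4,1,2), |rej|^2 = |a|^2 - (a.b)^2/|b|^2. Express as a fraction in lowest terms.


|a|^2 = (-4)^2 + 1^2 + (-2)^2 = 21
|b|^2 = 4^2 + 1^2 + 2^2 = 21
a . b = (-4)*4 + 1*1 + (-2)*2 = -19
(a.b)^2 = (-19)^2 = 361
|rej|^2 = 21 - 361/21
= (441 - 361)/21
= 80/21
In lowest terms: 80/21


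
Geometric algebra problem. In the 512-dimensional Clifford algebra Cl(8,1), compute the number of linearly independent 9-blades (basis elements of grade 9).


Number of grade-k basis blades in Cl(p,q) with n = p + q is C(n, k).
n = 8 + 1 = 9
C(9, 9) = 9! / (9! * 0!)
= 362880 / (362880 * 1)
= 1


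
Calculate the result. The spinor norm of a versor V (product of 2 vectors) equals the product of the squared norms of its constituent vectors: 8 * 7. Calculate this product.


Spinor norm N(V) = |v1|^2 * |v2|^2 * ... * |v2|^2
= 8 * 7
Running product: 8, 56
N(V) = 56


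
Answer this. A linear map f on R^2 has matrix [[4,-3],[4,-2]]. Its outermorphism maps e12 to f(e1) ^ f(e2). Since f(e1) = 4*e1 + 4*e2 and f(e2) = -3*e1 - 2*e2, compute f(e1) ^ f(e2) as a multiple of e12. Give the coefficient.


The outermorphism of a linear map f sends e1^e2 to f(e1)^f(e2).
f(e1) = 4*e1 + 4*e2
f(e2) = -3*e1 - 2*e2
f(e1) ^ f(e2) = (4*e1 + 4*e2) ^ (-3*e1 - 2*e2)
= 4*(-2)*e12 + 4*(-3)*e21
= (-8 - (-12))*e12
= 4*e12
Coefficient = 4


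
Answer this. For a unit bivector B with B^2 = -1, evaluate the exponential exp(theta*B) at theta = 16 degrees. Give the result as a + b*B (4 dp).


For a unit bivector B with B^2 = -1, the exponential series gives
e^(theta*B) = cos(theta) + sin(theta)*B (the GA analogue of Euler's formula).
theta = 16 degrees = 0.279253 rad
cos(16 deg) = 0.9613
sin(16 deg) = 0.2756
exp(theta*B) = 0.9613 + 0.2756*B


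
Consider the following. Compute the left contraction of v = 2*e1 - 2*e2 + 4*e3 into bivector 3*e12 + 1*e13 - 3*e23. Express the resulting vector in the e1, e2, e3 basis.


Left contraction v _| B = <vB>_1 (grade-1 part of the geometric product vB).
Using e1_|e12 = e2, e2_|e12 = -e1, e1_|e13 = e3, e3_|e13 = -e1, e2_|e23 = e3, e3_|e23 = -e2:
e1 coeff: -v2*b12 - v3*b13 = -(-2)*(3) - (4)*(1) = 2
e2 coeff: v1*b12 - v3*b23 = (2)*(3) - (4)*(-3) = 18
e3 coeff: v1*b13 + v2*b23 = (2)*(1) + (-2)*(-3) = 8
v _| B = 2*e1 + 18*e2 + 8*e3


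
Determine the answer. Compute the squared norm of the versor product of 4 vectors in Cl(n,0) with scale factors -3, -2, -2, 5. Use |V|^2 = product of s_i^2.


Each vector v_i has |v_i|^2 = s_i^2
Squared scales: (-3)^2 = 9, (-2)^2 = 4, (-2)^2 = 4, 5^2 = 25
|V|^2 = 9 * 4 * 4 * 25
= 3600


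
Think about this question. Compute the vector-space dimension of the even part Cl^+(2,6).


Even subalgebra dimension = 2^(n-1)
n = 2 + 6 = 8
2^(8 - 1) = 2^7 = 128
Verification: sum of C(8,k) for even k = 1 + 28 + 70 + 28 + 1 = 128
Result = 128


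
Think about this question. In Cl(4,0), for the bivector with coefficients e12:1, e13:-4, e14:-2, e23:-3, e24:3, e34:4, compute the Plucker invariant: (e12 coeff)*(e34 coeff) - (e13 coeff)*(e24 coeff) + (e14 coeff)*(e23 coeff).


Plucker relation: af - be + cd
a*f = 1*4 = 4
b*e = (-4)*3 = -12
c*d = (-2)*(-3) = 6
af - be + cd = 4 - (-12) + 6
= 22


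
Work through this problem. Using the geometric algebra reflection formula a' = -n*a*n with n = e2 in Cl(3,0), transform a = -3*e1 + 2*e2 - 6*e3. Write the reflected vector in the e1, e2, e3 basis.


Reflection formula: a' = -n*a*n, with n = e2 (unit vector, n^2 = 1).
For reflection through hyperplane perp to e2:
The component along e2 flips sign, others stay.
a = (-3, 2, -6)
a' = (-3, -2, -6)
a' = -3*e1 - 2*e2 - 6*e3


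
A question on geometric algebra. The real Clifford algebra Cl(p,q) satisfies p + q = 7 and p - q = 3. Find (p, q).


We need p + q = 7 and p - q = 3.
Adding: 2p = 7 + 3 = 10, so p = 5.
Then q = 7 - 5 = 2.
(p, q) = (5, 2)


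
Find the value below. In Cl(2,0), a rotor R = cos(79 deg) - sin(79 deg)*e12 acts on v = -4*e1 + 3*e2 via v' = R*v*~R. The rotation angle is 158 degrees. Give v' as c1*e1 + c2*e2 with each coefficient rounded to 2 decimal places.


Rotor R = cos(79deg) - sin(79deg)*e12
Rotation angle theta = 2 * 79 = 158 degrees
v' = R*v*~R rotates v by theta.
cos(158deg) = -0.9272, sin(158deg) = 0.3746
v'_1 = -4*cos(158deg) - 3*sin(158deg)
= -4*(-0.9272) - 3*0.3746
= 2.58
v'_2 = -4*sin(158deg) + 3*cos(158deg)
= -4*0.3746 + 3*(-0.9272)
= -4.28
v' = 2.58*e1 - 4.28*e2


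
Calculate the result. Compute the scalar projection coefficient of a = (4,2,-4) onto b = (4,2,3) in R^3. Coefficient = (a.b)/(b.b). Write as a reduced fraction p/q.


Projection coefficient = (a . b) / (b . b)
a . b = 4*4 + 2*2 + (-4)*3
= 16 + 4 + (-12) = 8
b . b = 4^2 + 2^2 + 3^2
= 16 + 4 + 9 = 29
Coefficient = 8/29
In lowest terms: 8/29


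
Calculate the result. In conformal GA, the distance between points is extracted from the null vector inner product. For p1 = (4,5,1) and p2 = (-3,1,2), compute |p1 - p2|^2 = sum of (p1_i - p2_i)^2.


p1 - p2 = (7, 4, -1)
|p1 - p2|^2 = 7^2 + 4^2 + (-1)^2
= 49 + 16 + 1
= 66


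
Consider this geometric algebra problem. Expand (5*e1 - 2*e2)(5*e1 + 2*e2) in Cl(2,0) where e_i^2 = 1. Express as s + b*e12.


Expand: (5*e1 - 2*e2)(5*e1 + 2*e2)
= 5*5*e1e1 + 5*2*e1e2 + (-2)*5*e2e1 + (-2)*2*e2e2
Using e1^2 = e2^2 = 1, e2e1 = -e1e2:
Scalar part s = 5*5 + (-2)*2 = 25 + (-4) = 21
Bivector part b = 5*2 - (-2)*5 = 10 - (-10) = 20
uv = 21 + 20*e12


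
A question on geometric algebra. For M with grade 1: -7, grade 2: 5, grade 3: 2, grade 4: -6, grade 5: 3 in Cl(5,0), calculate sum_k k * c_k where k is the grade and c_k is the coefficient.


Grade-weighted sum = sum of grade_k * coefficient_k
1*(-7) = -7
2*5 = 10
3*2 = 6
4*(-6) = -24
5*3 = 15
Total = -7 + 10 + 6 + (-24) + 15 = 0


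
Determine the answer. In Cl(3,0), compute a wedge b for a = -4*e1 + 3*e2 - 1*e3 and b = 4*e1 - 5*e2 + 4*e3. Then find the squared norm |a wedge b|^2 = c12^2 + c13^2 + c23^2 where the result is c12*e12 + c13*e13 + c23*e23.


a wedge b = (a1*b2 - a2*b1)*e12 + (a1*b3 - a3*b1)*e13 + (a2*b3 - a3*b2)*e23
e12 coeff: (-4)*(-5) - 3*4 = 20 - 12 = 8
e13 coeff: (-4)*4 - (-1)*4 = -16 - (-4) = -12
e23 coeff: 3*4 - (-1)*(-5) = 12 - 5 = 7
|a wedge b|^2 = 8^2 + (-12)^2 + 7^2
= 64 + 144 + 49
= 257


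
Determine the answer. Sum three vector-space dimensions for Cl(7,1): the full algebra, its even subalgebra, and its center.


n = 7 + 1 = 8
Total dim = 2^8 = 256
Even subalgebra dim = 2^7 = 128
n is even, so center dim = 1
Sum = 256 + 128 + 1 = 385


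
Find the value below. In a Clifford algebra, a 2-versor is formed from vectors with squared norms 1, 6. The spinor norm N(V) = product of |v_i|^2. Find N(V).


Spinor norm N(V) = |v1|^2 * |v2|^2 * ... * |v2|^2
= 1 * 6
Running product: 1, 6
N(V) = 6


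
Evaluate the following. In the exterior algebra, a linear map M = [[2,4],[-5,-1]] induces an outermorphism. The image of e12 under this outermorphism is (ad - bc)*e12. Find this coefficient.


The outermorphism of a linear map f sends e1^e2 to f(e1)^f(e2).
f(e1) = 2*e1 - 5*e2
f(e2) = 4*e1 - 1*e2
f(e1) ^ f(e2) = (2*e1 - 5*e2) ^ (4*e1 - 1*e2)
= 2*(-1)*e12 + (-5)*4*e21
= (-2 - (-20))*e12
= 18*e12
Coefficient = 18


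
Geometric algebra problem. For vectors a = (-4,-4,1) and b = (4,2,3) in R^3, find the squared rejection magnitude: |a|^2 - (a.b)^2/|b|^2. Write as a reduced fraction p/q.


|a|^2 = (-4)^2 + (-4)^2 + 1^2 = 33
|b|^2 = 4^2 + 2^2 + 3^2 = 29
a . b = (-4)*4 + (-4)*2 + 1*3 = -21
(a.b)^2 = (-21)^2 = 441
|rej|^2 = 33 - 441/29
= (957 - 441)/29
= 516/29
In lowest terms: 516/29


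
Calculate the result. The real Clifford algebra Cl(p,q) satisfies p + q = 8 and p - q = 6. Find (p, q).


We need p + q = 8 and p - q = 6.
Adding: 2p = 8 + 6 = 14, so p = 7.
Then q = 8 - 7 = 1.
(p, q) = (7, 1)


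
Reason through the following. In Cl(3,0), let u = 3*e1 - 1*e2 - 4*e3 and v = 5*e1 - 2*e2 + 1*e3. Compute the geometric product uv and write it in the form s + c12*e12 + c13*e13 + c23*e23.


In Cl(3,0): e_i^2 = 1, e_ie_j = -e_je_i for i != j.
Scalar part = u . v = 3*5 + (-1)*(-2) + (-4)*1
= 15 + 2 + (-4) = 13
e12 coeff = 3*(-2) - (-1)*5 = -6 - (-5) = -1
e13 coeff = 3*1 - (-4)*5 = 3 - (-20) = 23
e23 coeff = (-1)*1 - (-4)*(-2) = -1 - 8 = -9
uv = 13 - 1*e12 + 23*e13 - 9*e23


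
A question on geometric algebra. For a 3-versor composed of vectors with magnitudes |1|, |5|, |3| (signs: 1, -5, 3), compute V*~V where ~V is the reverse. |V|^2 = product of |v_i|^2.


Each vector v_i has |v_i|^2 = s_i^2
Squared scales: 1^2 = 1, (-5)^2 = 25, 3^2 = 9
|V|^2 = 1 * 25 * 9
= 225


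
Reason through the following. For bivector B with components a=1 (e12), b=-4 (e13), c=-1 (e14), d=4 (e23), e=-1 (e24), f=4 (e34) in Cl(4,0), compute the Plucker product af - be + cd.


Plucker relation: af - be + cd
a*f = 1*4 = 4
b*e = (-4)*(-1) = 4
c*d = (-1)*4 = -4
af - be + cd = 4 - 4 + (-4)
= -4


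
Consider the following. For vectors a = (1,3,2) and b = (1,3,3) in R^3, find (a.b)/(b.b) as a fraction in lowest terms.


Projection coefficient = (a . b) / (b . b)
a . b = 1*1 + 3*3 + 2*3
= 1 + 9 + 6 = 16
b . b = 1^2 + 3^2 + 3^2
= 1 + 9 + 9 = 19
Coefficient = 16/19
In lowest terms: 16/19


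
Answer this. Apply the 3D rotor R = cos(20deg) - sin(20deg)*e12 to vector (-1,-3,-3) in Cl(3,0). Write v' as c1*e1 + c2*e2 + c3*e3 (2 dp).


Rotor R = cos(20deg) - sin(20deg)*e12
Rotation angle theta = 2 * 20 = 40 degrees in the e12 plane (e1 -> e2).
The component perpendicular to the plane (e3) is invariant: v'_3 = v3 = -3.00
cos(40deg) = 0.7660, sin(40deg) = 0.6428
v'_1 = v1*cos(theta) - v2*sin(theta) = -1*0.7660 - (-3)*0.6428 = 1.16
v'_2 = v1*sin(theta) + v2*cos(theta) = -1*0.6428 + (-3)*0.7660 = -2.94
v' = 1.16*e1 - 2.94*e2 - 3.00*e3


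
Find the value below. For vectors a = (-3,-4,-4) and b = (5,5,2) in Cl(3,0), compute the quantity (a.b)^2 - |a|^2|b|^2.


a . b = (-3)*5 + (-4)*5 + (-4)*2
= -15 + (-20) + (-8) = -43
|a|^2 = (-3)^2 + (-4)^2 + (-4)^2 = 41
|b|^2 = 5^2 + 5^2 + 2^2 = 54
(a.b)^2 = (-43)^2 = 1849
|a|^2 * |b|^2 = 41 * 54 = 2214
Result = 1849 - 2214 = -365


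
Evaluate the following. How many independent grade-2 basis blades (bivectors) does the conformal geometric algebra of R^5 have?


The conformal model of R^5 uses Cl(6,1) with m = 5 + 2 = 7 generators.
Number of grade-2 blades = C(m, 2) = C(7, 2)
= 7*6/2 = 21


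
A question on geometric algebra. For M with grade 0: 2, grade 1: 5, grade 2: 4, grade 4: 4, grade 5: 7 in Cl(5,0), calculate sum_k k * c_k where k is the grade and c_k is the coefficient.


Grade-weighted sum = sum of grade_k * coefficient_k
0*2 = 0
1*5 = 5
2*4 = 8
4*4 = 16
5*7 = 35
Total = 0 + 5 + 8 + 16 + 35 = 64


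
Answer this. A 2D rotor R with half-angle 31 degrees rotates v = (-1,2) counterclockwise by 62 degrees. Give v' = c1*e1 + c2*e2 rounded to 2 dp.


Rotor R = cos(31deg) - sin(31deg)*e12
Rotation angle theta = 2 * 31 = 62 degrees
v' = R*v*~R rotates v by theta.
cos(62deg) = 0.4695, sin(62deg) = 0.8829
v'_1 = -1*cos(62deg) - 2*sin(62deg)
= -1*0.4695 - 2*0.8829
= -2.24
v'_2 = -1*sin(62deg) + 2*cos(62deg)
= -1*0.8829 + 2*0.4695
= 0.06
v' = -2.24*e1 + 0.06*e2


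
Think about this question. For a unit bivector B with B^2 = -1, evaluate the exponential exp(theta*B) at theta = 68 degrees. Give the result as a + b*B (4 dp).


For a unit bivector B with B^2 = -1, the exponential series gives
e^(theta*B) = cos(theta) + sin(theta)*B (the GA analogue of Euler's formula).
theta = 68 degrees = 1.186824 rad
cos(68 deg) = 0.3746
sin(68 deg) = 0.9272
exp(theta*B) = 0.3746 + 0.9272*B


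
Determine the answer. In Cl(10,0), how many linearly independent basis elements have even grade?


Even subalgebra dimension = 2^(n-1)
n = 10 + 0 = 10
2^(10 - 1) = 2^9 = 512
Verification: sum of C(10,k) for even k = 1 + 45 + 210 + 210 + 45 + 1 = 512
Result = 512


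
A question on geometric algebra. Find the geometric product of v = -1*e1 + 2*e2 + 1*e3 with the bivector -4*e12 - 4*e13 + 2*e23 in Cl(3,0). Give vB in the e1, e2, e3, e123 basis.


vB has grade-1 (vector) and grade-3 (trivector) parts: vB = (v _| B) + (v ^ B).
Vector part <vB>_1:
  e1: -v2*b12 - v3*b13 = -(2)*(-4) - (1)*(-4) = 12
  e2: v1*b12 - v3*b23 = (-1)*(-4) - (1)*(2) = 2
  e3: v1*b13 + v2*b23 = (-1)*(-4) + (2)*(2) = 8
Trivector part <vB>_3:
  e123: v1*b23 - v2*b13 + v3*b12 = (-1)*(2) - (2)*(-4) + (1)*(-4) = 2
vB = 12*e1 + 2*e2 + 8*e3 + 2*e123


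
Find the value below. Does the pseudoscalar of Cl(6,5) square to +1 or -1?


The pseudoscalar I = e1...e_n (product of all n generators) of Cl(p,q) satisfies I^2 = (-1)^(q + n(n-1)/2).
p = 6, q = 5, n = p + q = 11
n(n-1)/2 = 11 * 10 / 2 = 55
Exponent = q + n(n-1)/2 = 5 + 55 = 60
I^2 = (-1)^60 = +1


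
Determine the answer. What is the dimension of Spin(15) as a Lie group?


Spin(n) double-covers SO(n); both have Lie algebra so(n) of dimension n(n-1)/2.
n = 15
n(n-1) = 15 * 14 = 210
dim Spin(15) = 210/2 = 105


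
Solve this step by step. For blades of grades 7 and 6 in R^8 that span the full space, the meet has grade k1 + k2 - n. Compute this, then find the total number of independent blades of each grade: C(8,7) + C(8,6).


Meet grade = grade(A) + grade(B) - n
= 7 + 6 - 8 = 5
C(8,7) = 8
C(8,6) = 28
dim_A + dim_B = 8 + 28 = 36


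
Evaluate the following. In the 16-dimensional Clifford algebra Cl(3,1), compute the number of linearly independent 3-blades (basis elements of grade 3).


Number of grade-k basis blades in Cl(p,q) with n = p + q is C(n, k).
n = 3 + 1 = 4
C(4, 3) = 4! / (3! * 1!)
= 24 / (6 * 1)
= 4


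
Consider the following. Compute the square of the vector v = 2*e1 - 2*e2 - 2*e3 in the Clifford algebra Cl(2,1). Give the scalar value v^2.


v^2 = sum of c_i^2 * e_i^2
Positive signature terms (e_i^2 = +1): 2^2 + (-2)^2 = 8
Negative signature terms (e_j^2 = -1): (-2)^2 = 4
v^2 = 8 - 4 = 4


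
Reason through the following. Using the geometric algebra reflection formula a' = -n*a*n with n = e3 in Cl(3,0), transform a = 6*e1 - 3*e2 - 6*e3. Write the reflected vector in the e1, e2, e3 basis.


Reflection formula: a' = -n*a*n, with n = e3 (unit vector, n^2 = 1).
For reflection through hyperplane perp to e3:
The component along e3 flips sign, others stay.
a = (6, -3, -6)
a' = (6, -3, 6)
a' = 6*e1 - 3*e2 + 6*e3


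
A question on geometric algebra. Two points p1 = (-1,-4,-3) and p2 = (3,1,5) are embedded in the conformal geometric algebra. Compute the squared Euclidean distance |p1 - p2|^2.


p1 - p2 = (-4, -5, -8)
|p1 - p2|^2 = (-4)^2 + (-5)^2 + (-8)^2
= 16 + 25 + 64
= 105


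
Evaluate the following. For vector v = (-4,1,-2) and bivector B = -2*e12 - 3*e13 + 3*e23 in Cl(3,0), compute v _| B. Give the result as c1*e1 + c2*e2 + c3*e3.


Left contraction v _| B = <vB>_1 (grade-1 part of the geometric product vB).
Using e1_|e12 = e2, e2_|e12 = -e1, e1_|e13 = e3, e3_|e13 = -e1, e2_|e23 = e3, e3_|e23 = -e2:
e1 coeff: -v2*b12 - v3*b13 = -(1)*(-2) - (-2)*(-3) = -4
e2 coeff: v1*b12 - v3*b23 = (-4)*(-2) - (-2)*(3) = 14
e3 coeff: v1*b13 + v2*b23 = (-4)*(-3) + (1)*(3) = 15
v _| B = -4*e1 + 14*e2 + 15*e3


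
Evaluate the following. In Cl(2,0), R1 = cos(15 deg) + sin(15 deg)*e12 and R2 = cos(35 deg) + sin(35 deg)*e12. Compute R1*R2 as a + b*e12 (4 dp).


Same-plane rotors commute and their half-angles add:
R1*R2 = cos(a1 + a2) + sin(a1 + a2)*e12.
a1 + a2 = 15 + 35 = 50 deg
cos(50 deg) = 0.6428
sin(50 deg) = 0.7660
R1*R2 = 0.6428 + 0.7660*e12


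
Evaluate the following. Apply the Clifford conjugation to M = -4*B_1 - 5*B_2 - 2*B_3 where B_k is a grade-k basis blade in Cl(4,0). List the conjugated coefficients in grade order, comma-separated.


Clifford conjugate sign for grade k: (-1)^(k(k+1)/2)
Grade 1: (-1)^(1*2/2) = (-1)^1 = -1, coeff -4 -> 4
Grade 2: (-1)^(2*3/2) = (-1)^3 = -1, coeff -5 -> 5
Grade 3: (-1)^(3*4/2) = (-1)^6 = 1, coeff -2 -> -2
Conjugated coefficients: 4, 5, -2


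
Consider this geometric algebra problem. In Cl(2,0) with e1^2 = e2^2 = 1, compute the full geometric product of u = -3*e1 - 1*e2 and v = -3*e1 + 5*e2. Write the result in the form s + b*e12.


Expand: (-3*e1 - 1*e2)(-3*e1 + 5*e2)
= (-3)*(-3)*e1e1 + (-3)*5*e1e2 + (-1)*(-3)*e2e1 + (-1)*5*e2e2
Using e1^2 = e2^2 = 1, e2e1 = -e1e2:
Scalar part s = (-3)*(-3) + (-1)*5 = 9 + (-5) = 4
Bivector part b = (-3)*5 - (-1)*(-3) = -15 - 3 = -18
uv = 4 - 18*e12


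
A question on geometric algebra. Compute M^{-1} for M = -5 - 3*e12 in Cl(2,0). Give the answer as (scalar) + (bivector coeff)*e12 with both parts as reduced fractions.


M = -5 - 3*e12, where e12^2 = -1.
Since M commutes with its reverse ~M = a - b*e12, M * ~M = a^2 - b^2*e12^2 = a^2 + b^2.
So M^{-1} = ~M / (a^2 + b^2) = (a - b*e12)/(a^2 + b^2).
a^2 + b^2 = 25 + 9 = 34
Scalar part = -5/34 = -5/34
Bivector coeff = 3/34 = 3/34
M^{-1} = -5/34 + 3/34*e12


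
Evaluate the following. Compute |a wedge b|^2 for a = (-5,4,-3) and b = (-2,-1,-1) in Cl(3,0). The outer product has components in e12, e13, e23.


a wedge b = (a1*b2 - a2*b1)*e12 + (a1*b3 - a3*b1)*e13 + (a2*b3 - a3*b2)*e23
e12 coeff: (-5)*(-1) - 4*(-2) = 5 - (-8) = 13
e13 coeff: (-5)*(-1) - (-3)*(-2) = 5 - 6 = -1
e23 coeff: 4*(-1) - (-3)*(-1) = -4 - 3 = -7
|a wedge b|^2 = 13^2 + (-1)^2 + (-7)^2
= 169 + 1 + 49
= 219


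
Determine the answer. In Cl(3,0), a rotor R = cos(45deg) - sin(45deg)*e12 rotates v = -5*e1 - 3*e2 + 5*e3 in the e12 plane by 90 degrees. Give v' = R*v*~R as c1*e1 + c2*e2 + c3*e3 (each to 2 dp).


Rotor R = cos(45deg) - sin(45deg)*e12
Rotation angle theta = 2 * 45 = 90 degrees in the e12 plane (e1 -> e2).
The component perpendicular to the plane (e3) is invariant: v'_3 = v3 = 5.00
cos(90deg) = 0.0000, sin(90deg) = 1.0000
v'_1 = v1*cos(theta) - v2*sin(theta) = -5*0.0000 - (-3)*1.0000 = 3.00
v'_2 = v1*sin(theta) + v2*cos(theta) = -5*1.0000 + (-3)*0.0000 = -5.00
v' = 3.00*e1 - 5.00*e2 + 5.00*e3


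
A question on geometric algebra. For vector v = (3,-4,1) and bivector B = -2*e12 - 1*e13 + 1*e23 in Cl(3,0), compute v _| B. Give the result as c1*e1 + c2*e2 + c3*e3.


Left contraction v _| B = <vB>_1 (grade-1 part of the geometric product vB).
Using e1_|e12 = e2, e2_|e12 = -e1, e1_|e13 = e3, e3_|e13 = -e1, e2_|e23 = e3, e3_|e23 = -e2:
e1 coeff: -v2*b12 - v3*b13 = -(-4)*(-2) - (1)*(-1) = -7
e2 coeff: v1*b12 - v3*b23 = (3)*(-2) - (1)*(1) = -7
e3 coeff: v1*b13 + v2*b23 = (3)*(-1) + (-4)*(1) = -7
v _| B = -7*e1 - 7*e2 - 7*e3


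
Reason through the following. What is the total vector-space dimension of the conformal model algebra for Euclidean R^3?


The conformal model of R^3 uses Cl(4,1): the 3 Euclidean generators plus two extra orthogonal generators e+ (e+^2 = +1) and e- (e-^2 = -1), from which the null vectors e0, einf are built.
Number of generators m = 3 + 2 = 5.
dim Cl(p,q) = 2^m = 2^5 = 32


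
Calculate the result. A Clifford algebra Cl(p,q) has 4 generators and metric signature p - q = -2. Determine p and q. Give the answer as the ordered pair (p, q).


We need p + q = 4 and p - q = -2.
Adding: 2p = 4 + (-2) = 2, so p = 1.
Then q = 4 - 1 = 3.
(p, q) = (1, 3)


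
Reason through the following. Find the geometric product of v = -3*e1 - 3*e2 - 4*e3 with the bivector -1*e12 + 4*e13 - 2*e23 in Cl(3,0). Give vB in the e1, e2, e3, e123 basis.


vB has grade-1 (vector) and grade-3 (trivector) parts: vB = (v _| B) + (v ^ B).
Vector part <vB>_1:
  e1: -v2*b12 - v3*b13 = -(-3)*(-1) - (-4)*(4) = 13
  e2: v1*b12 - v3*b23 = (-3)*(-1) - (-4)*(-2) = -5
  e3: v1*b13 + v2*b23 = (-3)*(4) + (-3)*(-2) = -6
Trivector part <vB>_3:
  e123: v1*b23 - v2*b13 + v3*b12 = (-3)*(-2) - (-3)*(4) + (-4)*(-1) = 22
vB = 13*e1 - 5*e2 - 6*e3 + 22*e123


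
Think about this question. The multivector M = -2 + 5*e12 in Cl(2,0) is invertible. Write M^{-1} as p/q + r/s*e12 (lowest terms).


M = -2 + 5*e12, where e12^2 = -1.
Since M commutes with its reverse ~M = a - b*e12, M * ~M = a^2 - b^2*e12^2 = a^2 + b^2.
So M^{-1} = ~M / (a^2 + b^2) = (a - b*e12)/(a^2 + b^2).
a^2 + b^2 = 4 + 25 = 29
Scalar part = -2/29 = -2/29
Bivector coeff = -5/29 = -5/29
M^{-1} = -2/29 - 5/29*e12


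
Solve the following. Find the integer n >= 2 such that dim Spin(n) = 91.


dim Spin(n) = dim so(n) = n(n-1)/2.
Solve n(n-1)/2 = 91, i.e. n^2 - n - 182 = 0.
Discriminant = 1 + 8*91 = 729
n = (1 + sqrt(729))/2 = (1 + 27)/2 = 14


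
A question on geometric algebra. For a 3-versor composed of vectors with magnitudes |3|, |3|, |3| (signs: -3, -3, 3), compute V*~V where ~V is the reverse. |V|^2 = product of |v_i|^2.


Each vector v_i has |v_i|^2 = s_i^2
Squared scales: (-3)^2 = 9, (-3)^2 = 9, 3^2 = 9
|V|^2 = 9 * 9 * 9
= 729


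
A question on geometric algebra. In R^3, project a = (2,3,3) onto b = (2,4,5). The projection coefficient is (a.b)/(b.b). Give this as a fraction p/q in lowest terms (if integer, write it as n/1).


Projection coefficient = (a . b) / (b . b)
a . b = 2*2 + 3*4 + 3*5
= 4 + 12 + 15 = 31
b . b = 2^2 + 4^2 + 5^2
= 4 + 16 + 25 = 45
Coefficient = 31/45
In lowest terms: 31/45


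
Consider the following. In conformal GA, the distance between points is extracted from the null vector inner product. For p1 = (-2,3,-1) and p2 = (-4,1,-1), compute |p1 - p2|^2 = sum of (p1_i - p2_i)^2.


p1 - p2 = (2, 2, 0)
|p1 - p2|^2 = 2^2 + 2^2 + 0^2
= 4 + 4 + 0
= 8


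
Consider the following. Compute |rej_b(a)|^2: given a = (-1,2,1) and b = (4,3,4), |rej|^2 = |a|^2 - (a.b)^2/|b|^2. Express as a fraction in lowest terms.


|a|^2 = (-1)^2 + 2^2 + 1^2 = 6
|b|^2 = 4^2 + 3^2 + 4^2 = 41
a . b = (-1)*4 + 2*3 + 1*4 = 6
(a.b)^2 = 6^2 = 36
|rej|^2 = 6 - 36/41
= (246 - 36)/41
= 210/41
In lowest terms: 210/41


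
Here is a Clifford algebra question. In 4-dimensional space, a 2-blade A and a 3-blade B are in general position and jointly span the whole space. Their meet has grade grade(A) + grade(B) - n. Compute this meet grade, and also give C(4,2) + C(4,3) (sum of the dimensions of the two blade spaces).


Meet grade = grade(A) + grade(B) - n
= 2 + 3 - 4 = 1
C(4,2) = 6
C(4,3) = 4
dim_A + dim_B = 6 + 4 = 10


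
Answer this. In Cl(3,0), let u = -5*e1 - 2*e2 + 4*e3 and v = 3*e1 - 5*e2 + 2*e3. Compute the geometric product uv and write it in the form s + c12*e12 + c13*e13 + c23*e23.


In Cl(3,0): e_i^2 = 1, e_ie_j = -e_je_i for i != j.
Scalar part = u . v = (-5)*3 + (-2)*(-5) + 4*2
= -15 + 10 + 8 = 3
e12 coeff = (-5)*(-5) - (-2)*3 = 25 - (-6) = 31
e13 coeff = (-5)*2 - 4*3 = -10 - 12 = -22
e23 coeff = (-2)*2 - 4*(-5) = -4 - (-20) = 16
uv = 3 + 31*e12 - 22*e13 + 16*e23


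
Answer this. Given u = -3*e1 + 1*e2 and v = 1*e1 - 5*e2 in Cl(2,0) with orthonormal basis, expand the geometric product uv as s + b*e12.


Expand: (-3*e1 + 1*e2)(1*e1 - 5*e2)
= (-3)*1*e1e1 + (-3)*(-5)*e1e2 + 1*1*e2e1 + 1*(-5)*e2e2
Using e1^2 = e2^2 = 1, e2e1 = -e1e2:
Scalar part s = (-3)*1 + 1*(-5) = -3 + (-5) = -8
Bivector part b = (-3)*(-5) - 1*1 = 15 - 1 = 14
uv = -8 + 14*e12


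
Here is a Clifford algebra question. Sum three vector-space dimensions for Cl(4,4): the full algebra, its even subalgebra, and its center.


n = 4 + 4 = 8
Total dim = 2^8 = 256
Even subalgebra dim = 2^7 = 128
n is even, so center dim = 1
Sum = 256 + 128 + 1 = 385


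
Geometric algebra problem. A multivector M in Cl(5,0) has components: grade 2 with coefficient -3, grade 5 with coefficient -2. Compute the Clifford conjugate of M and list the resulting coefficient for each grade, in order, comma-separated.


Clifford conjugate sign for grade k: (-1)^(k(k+1)/2)
Grade 2: (-1)^(2*3/2) = (-1)^3 = -1, coeff -3 -> 3
Grade 5: (-1)^(5*6/2) = (-1)^15 = -1, coeff -2 -> 2
Conjugated coefficients: 3, 2


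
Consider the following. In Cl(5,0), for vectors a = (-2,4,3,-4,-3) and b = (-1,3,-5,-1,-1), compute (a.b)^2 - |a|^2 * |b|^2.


a . b = (-2)*(-1) + 4*3 + 3*(-5) + (-4)*(-1) + (-3)*(-1)
= 2 + 12 + (-15) + 4 + 3 = 6
|a|^2 = (-2)^2 + 4^2 + 3^2 + (-4)^2 + (-3)^2 = 54
|b|^2 = (-1)^2 + 3^2 + (-5)^2 + (-1)^2 + (-1)^2 = 37
(a.b)^2 = 6^2 = 36
|a|^2 * |b|^2 = 54 * 37 = 1998
Result = 36 - 1998 = -1962


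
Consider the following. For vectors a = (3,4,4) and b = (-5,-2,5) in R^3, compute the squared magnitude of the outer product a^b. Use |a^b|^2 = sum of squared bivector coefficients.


a wedge b = (a1*b2 - a2*b1)*e12 + (a1*b3 - a3*b1)*e13 + (a2*b3 - a3*b2)*e23
e12 coeff: 3*(-2) - 4*(-5) = -6 - (-20) = 14
e13 coeff: 3*5 - 4*(-5) = 15 - (-20) = 35
e23 coeff: 4*5 - 4*(-2) = 20 - (-8) = 28
|a wedge b|^2 = 14^2 + 35^2 + 28^2
= 196 + 1225 + 784
= 2205


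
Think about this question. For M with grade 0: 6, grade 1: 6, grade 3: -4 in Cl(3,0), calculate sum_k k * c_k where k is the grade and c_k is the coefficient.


Grade-weighted sum = sum of grade_k * coefficient_k
0*6 = 0
1*6 = 6
3*(-4) = -12
Total = 0 + 6 + (-12) = -6


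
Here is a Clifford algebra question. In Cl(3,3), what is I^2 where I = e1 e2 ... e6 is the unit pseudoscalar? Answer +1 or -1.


The pseudoscalar I = e1...e_n (product of all n generators) of Cl(p,q) satisfies I^2 = (-1)^(q + n(n-1)/2).
p = 3, q = 3, n = p + q = 6
n(n-1)/2 = 6 * 5 / 2 = 15
Exponent = q + n(n-1)/2 = 3 + 15 = 18
I^2 = (-1)^18 = +1


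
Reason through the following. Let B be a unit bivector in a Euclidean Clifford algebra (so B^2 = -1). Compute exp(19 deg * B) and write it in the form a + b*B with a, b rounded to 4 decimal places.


For a unit bivector B with B^2 = -1, the exponential series gives
e^(theta*B) = cos(theta) + sin(theta)*B (the GA analogue of Euler's formula).
theta = 19 degrees = 0.331613 rad
cos(19 deg) = 0.9455
sin(19 deg) = 0.3256
exp(theta*B) = 0.9455 + 0.3256*B


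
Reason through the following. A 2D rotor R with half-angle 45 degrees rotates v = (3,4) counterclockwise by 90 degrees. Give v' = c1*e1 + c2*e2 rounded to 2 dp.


Rotor R = cos(45deg) - sin(45deg)*e12
Rotation angle theta = 2 * 45 = 90 degrees
v' = R*v*~R rotates v by theta.
cos(90deg) = 0.0000, sin(90deg) = 1.0000
v'_1 = 3*cos(90deg) - 4*sin(90deg)
= 3*0.0000 - 4*1.0000
= -4.00
v'_2 = 3*sin(90deg) + 4*cos(90deg)
= 3*1.0000 + 4*0.0000
= 3.00
v' = -4.00*e1 + 3.00*e2


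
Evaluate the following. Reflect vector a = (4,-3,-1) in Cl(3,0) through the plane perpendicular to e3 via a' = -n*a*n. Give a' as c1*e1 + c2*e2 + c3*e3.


Reflection formula: a' = -n*a*n, with n = e3 (unit vector, n^2 = 1).
For reflection through hyperplane perp to e3:
The component along e3 flips sign, others stay.
a = (4, -3, -1)
a' = (4, -3, 1)
a' = 4*e1 - 3*e2 + 1*e3


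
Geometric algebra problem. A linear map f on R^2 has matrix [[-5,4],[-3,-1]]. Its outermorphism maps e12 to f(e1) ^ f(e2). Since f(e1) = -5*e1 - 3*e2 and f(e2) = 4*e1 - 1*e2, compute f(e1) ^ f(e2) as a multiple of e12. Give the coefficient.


The outermorphism of a linear map f sends e1^e2 to f(e1)^f(e2).
f(e1) = -5*e1 - 3*e2
f(e2) = 4*e1 - 1*e2
f(e1) ^ f(e2) = (-5*e1 - 3*e2) ^ (4*e1 - 1*e2)
= (-5)*(-1)*e12 + (-3)*4*e21
= (5 - (-12))*e12
= 17*e12
Coefficient = 17


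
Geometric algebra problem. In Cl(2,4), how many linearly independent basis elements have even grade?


Even subalgebra dimension = 2^(n-1)
n = 2 + 4 = 6
2^(6 - 1) = 2^5 = 32
Verification: sum of C(6,k) for even k = 1 + 15 + 15 + 1 = 32
Result = 32
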